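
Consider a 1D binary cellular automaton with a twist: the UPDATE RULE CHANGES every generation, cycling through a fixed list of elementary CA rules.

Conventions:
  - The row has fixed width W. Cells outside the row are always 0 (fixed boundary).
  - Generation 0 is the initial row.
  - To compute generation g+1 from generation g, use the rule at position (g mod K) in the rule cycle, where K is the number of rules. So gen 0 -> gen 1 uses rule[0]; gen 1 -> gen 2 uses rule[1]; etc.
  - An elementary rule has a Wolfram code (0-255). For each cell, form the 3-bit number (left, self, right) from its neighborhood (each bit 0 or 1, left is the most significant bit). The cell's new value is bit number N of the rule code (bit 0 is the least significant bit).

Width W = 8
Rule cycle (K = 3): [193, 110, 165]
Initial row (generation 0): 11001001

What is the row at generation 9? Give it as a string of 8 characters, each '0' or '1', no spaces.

Gen 0: 11001001
Gen 1 (rule 193): 01000000
Gen 2 (rule 110): 11000000
Gen 3 (rule 165): 00011111
Gen 4 (rule 193): 11001111
Gen 5 (rule 110): 11011001
Gen 6 (rule 165): 00100001
Gen 7 (rule 193): 10001100
Gen 8 (rule 110): 10011100
Gen 9 (rule 165): 10001001

Answer: 10001001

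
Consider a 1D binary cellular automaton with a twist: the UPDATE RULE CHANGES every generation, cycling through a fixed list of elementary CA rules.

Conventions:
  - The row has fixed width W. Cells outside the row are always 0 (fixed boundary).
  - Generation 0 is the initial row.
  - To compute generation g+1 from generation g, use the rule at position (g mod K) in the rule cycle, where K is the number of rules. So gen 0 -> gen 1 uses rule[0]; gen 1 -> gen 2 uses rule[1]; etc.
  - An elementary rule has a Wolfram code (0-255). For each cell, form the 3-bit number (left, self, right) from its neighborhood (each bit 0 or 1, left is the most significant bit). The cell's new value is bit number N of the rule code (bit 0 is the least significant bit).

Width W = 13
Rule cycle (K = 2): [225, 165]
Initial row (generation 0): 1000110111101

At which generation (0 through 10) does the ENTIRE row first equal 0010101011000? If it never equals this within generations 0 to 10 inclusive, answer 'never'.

Gen 0: 1000110111101
Gen 1 (rule 225): 0010011011110
Gen 2 (rule 165): 1010000101100
Gen 3 (rule 225): 0100110010101
Gen 4 (rule 165): 0100000011111
Gen 5 (rule 225): 0001111001111
Gen 6 (rule 165): 1100110000110
Gen 7 (rule 225): 0100010110010
Gen 8 (rule 165): 0101011000010
Gen 9 (rule 225): 0010101011000
Gen 10 (rule 165): 1011111100011

Answer: 9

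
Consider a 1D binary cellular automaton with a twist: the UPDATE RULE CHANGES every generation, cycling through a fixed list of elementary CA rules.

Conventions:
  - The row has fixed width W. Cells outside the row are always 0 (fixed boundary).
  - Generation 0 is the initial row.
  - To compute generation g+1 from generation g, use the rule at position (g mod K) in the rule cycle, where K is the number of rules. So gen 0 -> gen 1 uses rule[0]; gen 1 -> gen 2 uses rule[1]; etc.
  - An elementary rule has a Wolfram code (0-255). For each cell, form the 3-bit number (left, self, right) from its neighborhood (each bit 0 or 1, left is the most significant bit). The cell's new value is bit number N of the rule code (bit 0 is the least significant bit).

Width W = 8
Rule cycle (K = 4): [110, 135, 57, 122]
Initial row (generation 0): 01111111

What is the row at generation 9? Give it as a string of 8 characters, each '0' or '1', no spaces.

Answer: 11111111

Derivation:
Gen 0: 01111111
Gen 1 (rule 110): 11000001
Gen 2 (rule 135): 00011111
Gen 3 (rule 57): 11010000
Gen 4 (rule 122): 11101000
Gen 5 (rule 110): 10111000
Gen 6 (rule 135): 10010011
Gen 7 (rule 57): 01001010
Gen 8 (rule 122): 10110101
Gen 9 (rule 110): 11111111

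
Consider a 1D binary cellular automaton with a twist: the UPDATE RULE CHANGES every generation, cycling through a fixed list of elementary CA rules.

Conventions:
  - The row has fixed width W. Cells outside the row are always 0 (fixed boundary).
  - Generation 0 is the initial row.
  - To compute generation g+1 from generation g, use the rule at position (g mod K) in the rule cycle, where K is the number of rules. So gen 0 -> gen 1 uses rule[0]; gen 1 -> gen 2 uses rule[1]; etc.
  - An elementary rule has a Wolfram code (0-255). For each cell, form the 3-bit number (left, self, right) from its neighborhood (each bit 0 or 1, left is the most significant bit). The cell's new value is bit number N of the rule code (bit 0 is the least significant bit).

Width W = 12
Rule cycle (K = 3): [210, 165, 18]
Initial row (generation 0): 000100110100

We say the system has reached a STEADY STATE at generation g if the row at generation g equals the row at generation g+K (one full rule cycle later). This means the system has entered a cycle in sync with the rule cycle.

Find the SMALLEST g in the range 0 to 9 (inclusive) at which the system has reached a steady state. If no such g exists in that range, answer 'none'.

Answer: 6

Derivation:
Gen 0: 000100110100
Gen 1 (rule 210): 001011010010
Gen 2 (rule 165): 101100110010
Gen 3 (rule 18): 000011001101
Gen 4 (rule 210): 000101110100
Gen 5 (rule 165): 110110101101
Gen 6 (rule 18): 000000000000
Gen 7 (rule 210): 000000000000
Gen 8 (rule 165): 111111111111
Gen 9 (rule 18): 000000000000
Gen 10 (rule 210): 000000000000
Gen 11 (rule 165): 111111111111
Gen 12 (rule 18): 000000000000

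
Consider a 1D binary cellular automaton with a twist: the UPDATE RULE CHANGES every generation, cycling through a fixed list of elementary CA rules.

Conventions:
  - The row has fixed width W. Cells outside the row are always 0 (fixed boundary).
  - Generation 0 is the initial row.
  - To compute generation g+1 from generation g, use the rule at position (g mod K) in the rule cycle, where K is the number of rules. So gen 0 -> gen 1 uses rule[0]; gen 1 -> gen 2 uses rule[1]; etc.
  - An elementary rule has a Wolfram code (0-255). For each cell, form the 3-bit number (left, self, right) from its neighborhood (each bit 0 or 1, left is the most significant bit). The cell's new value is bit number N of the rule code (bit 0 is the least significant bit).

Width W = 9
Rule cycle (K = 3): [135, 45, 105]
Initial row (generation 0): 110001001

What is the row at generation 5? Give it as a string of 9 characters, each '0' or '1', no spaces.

Answer: 010010011

Derivation:
Gen 0: 110001001
Gen 1 (rule 135): 000111011
Gen 2 (rule 45): 110100110
Gen 3 (rule 105): 111000110
Gen 4 (rule 135): 010011000
Gen 5 (rule 45): 010010011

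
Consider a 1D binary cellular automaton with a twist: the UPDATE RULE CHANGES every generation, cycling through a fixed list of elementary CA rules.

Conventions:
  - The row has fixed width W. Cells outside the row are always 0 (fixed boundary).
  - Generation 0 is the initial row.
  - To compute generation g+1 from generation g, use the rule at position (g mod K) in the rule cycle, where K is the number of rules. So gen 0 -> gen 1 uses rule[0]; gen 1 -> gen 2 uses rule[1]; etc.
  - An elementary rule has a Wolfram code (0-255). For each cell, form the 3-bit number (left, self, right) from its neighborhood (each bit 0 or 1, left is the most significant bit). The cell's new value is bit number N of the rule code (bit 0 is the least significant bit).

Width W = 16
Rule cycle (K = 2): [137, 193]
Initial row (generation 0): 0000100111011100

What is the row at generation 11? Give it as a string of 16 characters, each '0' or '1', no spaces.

Gen 0: 0000100111011100
Gen 1 (rule 137): 1110000110011001
Gen 2 (rule 193): 0110110010001000
Gen 3 (rule 137): 0100100000100011
Gen 4 (rule 193): 0000001110001001
Gen 5 (rule 137): 1111101100100000
Gen 6 (rule 193): 0111100100001111
Gen 7 (rule 137): 0111000001101110
Gen 8 (rule 193): 0011011100100110
Gen 9 (rule 137): 1010011000000100
Gen 10 (rule 193): 0000001011110001
Gen 11 (rule 137): 1111100011100100

Answer: 1111100011100100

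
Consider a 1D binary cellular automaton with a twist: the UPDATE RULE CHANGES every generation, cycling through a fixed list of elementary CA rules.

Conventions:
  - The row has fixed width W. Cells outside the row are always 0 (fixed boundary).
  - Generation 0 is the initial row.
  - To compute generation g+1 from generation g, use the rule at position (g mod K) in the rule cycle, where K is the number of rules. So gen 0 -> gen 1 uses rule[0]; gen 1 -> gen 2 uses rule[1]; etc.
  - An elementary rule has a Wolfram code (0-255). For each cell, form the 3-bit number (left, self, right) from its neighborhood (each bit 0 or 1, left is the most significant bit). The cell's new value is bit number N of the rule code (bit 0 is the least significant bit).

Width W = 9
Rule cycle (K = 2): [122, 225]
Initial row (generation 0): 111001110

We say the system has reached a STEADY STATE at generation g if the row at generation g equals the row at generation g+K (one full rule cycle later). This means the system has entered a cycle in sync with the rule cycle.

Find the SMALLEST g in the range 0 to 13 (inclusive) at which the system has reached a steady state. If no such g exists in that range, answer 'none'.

Gen 0: 111001110
Gen 1 (rule 122): 101111011
Gen 2 (rule 225): 010111101
Gen 3 (rule 122): 101100110
Gen 4 (rule 225): 010100010
Gen 5 (rule 122): 101010101
Gen 6 (rule 225): 010101010
Gen 7 (rule 122): 101010101
Gen 8 (rule 225): 010101010
Gen 9 (rule 122): 101010101
Gen 10 (rule 225): 010101010
Gen 11 (rule 122): 101010101
Gen 12 (rule 225): 010101010
Gen 13 (rule 122): 101010101
Gen 14 (rule 225): 010101010
Gen 15 (rule 122): 101010101

Answer: 5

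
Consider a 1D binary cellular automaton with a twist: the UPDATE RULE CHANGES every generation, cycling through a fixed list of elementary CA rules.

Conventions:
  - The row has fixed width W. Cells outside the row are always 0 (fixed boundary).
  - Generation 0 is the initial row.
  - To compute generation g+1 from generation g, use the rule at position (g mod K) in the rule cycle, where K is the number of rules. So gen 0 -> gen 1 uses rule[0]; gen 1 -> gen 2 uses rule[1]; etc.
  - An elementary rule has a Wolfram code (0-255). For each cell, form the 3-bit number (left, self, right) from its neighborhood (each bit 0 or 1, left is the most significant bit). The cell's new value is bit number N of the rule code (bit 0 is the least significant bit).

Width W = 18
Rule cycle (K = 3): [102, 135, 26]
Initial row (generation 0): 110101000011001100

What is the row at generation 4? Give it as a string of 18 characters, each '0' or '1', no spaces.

Answer: 011010010000000000

Derivation:
Gen 0: 110101000011001100
Gen 1 (rule 102): 011111000101010100
Gen 2 (rule 135): 101110011101010101
Gen 3 (rule 26): 001001110000000000
Gen 4 (rule 102): 011010010000000000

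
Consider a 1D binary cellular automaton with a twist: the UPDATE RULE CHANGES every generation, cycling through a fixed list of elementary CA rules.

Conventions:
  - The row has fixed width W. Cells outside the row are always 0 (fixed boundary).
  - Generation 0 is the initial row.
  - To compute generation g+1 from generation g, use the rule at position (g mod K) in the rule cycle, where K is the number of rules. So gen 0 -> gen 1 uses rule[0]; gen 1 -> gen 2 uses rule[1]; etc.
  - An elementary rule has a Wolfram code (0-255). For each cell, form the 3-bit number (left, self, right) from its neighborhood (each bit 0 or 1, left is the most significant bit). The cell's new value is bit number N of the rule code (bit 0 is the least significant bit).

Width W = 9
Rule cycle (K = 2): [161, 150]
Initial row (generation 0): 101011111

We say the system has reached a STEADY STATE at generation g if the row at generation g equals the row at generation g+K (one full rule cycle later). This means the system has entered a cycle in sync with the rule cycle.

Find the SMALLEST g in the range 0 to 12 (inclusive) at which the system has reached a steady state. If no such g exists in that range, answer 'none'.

Answer: 3

Derivation:
Gen 0: 101011111
Gen 1 (rule 161): 010101110
Gen 2 (rule 150): 110100101
Gen 3 (rule 161): 001000010
Gen 4 (rule 150): 011100111
Gen 5 (rule 161): 001000010
Gen 6 (rule 150): 011100111
Gen 7 (rule 161): 001000010
Gen 8 (rule 150): 011100111
Gen 9 (rule 161): 001000010
Gen 10 (rule 150): 011100111
Gen 11 (rule 161): 001000010
Gen 12 (rule 150): 011100111
Gen 13 (rule 161): 001000010
Gen 14 (rule 150): 011100111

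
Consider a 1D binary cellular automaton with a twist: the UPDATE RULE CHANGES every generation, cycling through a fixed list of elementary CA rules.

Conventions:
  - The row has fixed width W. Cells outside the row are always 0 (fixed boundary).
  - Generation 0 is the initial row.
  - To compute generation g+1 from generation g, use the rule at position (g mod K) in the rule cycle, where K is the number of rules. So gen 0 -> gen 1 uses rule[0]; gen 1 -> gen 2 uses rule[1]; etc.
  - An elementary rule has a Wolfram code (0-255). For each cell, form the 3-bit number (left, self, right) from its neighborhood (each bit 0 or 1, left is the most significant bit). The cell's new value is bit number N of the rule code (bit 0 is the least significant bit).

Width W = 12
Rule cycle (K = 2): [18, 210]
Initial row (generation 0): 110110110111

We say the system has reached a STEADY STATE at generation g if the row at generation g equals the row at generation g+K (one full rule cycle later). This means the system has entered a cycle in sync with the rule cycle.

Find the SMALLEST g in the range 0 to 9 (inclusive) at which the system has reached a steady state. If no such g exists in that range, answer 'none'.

Answer: 1

Derivation:
Gen 0: 110110110111
Gen 1 (rule 18): 000000000000
Gen 2 (rule 210): 000000000000
Gen 3 (rule 18): 000000000000
Gen 4 (rule 210): 000000000000
Gen 5 (rule 18): 000000000000
Gen 6 (rule 210): 000000000000
Gen 7 (rule 18): 000000000000
Gen 8 (rule 210): 000000000000
Gen 9 (rule 18): 000000000000
Gen 10 (rule 210): 000000000000
Gen 11 (rule 18): 000000000000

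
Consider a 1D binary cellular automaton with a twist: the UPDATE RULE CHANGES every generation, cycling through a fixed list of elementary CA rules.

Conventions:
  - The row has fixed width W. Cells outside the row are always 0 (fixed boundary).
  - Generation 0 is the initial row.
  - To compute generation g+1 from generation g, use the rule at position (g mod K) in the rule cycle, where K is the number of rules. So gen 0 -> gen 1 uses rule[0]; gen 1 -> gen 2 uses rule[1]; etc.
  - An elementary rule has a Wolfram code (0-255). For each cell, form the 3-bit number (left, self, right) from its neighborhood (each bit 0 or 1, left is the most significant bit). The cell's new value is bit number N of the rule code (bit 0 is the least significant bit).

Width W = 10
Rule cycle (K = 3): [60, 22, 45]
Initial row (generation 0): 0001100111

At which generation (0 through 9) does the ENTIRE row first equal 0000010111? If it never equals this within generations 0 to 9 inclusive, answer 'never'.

Gen 0: 0001100111
Gen 1 (rule 60): 0001010100
Gen 2 (rule 22): 0011010110
Gen 3 (rule 45): 1010111100
Gen 4 (rule 60): 1111100010
Gen 5 (rule 22): 0000010111
Gen 6 (rule 45): 1111011100
Gen 7 (rule 60): 1000110010
Gen 8 (rule 22): 1101001111
Gen 9 (rule 45): 1011001000

Answer: 5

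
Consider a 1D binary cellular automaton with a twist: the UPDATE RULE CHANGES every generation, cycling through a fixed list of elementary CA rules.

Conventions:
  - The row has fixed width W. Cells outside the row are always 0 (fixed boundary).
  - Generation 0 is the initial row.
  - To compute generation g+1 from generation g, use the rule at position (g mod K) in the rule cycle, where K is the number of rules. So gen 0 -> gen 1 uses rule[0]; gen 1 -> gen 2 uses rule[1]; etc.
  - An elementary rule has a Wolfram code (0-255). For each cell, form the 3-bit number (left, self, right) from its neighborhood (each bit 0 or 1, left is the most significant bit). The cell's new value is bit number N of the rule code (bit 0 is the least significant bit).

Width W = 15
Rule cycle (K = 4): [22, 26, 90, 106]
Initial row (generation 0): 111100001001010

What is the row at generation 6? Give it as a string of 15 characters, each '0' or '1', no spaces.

Answer: 100001001100010

Derivation:
Gen 0: 111100001001010
Gen 1 (rule 22): 000010011111011
Gen 2 (rule 26): 000101110000010
Gen 3 (rule 90): 001001011000101
Gen 4 (rule 106): 010010111001010
Gen 5 (rule 22): 111110000111011
Gen 6 (rule 26): 100001001100010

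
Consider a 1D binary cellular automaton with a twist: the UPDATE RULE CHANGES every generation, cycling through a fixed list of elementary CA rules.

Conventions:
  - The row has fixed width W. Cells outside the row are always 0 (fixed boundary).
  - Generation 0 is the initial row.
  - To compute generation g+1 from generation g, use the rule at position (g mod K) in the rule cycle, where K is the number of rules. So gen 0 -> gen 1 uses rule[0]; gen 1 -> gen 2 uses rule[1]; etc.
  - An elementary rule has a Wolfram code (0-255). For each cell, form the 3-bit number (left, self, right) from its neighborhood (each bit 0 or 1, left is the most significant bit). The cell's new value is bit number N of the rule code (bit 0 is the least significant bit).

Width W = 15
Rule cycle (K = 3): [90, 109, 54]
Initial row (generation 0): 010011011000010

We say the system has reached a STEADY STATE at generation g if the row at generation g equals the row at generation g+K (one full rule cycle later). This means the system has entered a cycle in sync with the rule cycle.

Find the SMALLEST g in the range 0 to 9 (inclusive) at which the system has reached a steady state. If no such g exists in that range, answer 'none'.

Gen 0: 010011011000010
Gen 1 (rule 90): 101111011100101
Gen 2 (rule 109): 111001110100111
Gen 3 (rule 54): 000110001111000
Gen 4 (rule 90): 001111011001100
Gen 5 (rule 109): 101001111001101
Gen 6 (rule 54): 111110000110011
Gen 7 (rule 90): 100011001111111
Gen 8 (rule 109): 101011001000001
Gen 9 (rule 54): 111100111100011
Gen 10 (rule 90): 100111100110111
Gen 11 (rule 109): 100100100111101
Gen 12 (rule 54): 111111111000011

Answer: none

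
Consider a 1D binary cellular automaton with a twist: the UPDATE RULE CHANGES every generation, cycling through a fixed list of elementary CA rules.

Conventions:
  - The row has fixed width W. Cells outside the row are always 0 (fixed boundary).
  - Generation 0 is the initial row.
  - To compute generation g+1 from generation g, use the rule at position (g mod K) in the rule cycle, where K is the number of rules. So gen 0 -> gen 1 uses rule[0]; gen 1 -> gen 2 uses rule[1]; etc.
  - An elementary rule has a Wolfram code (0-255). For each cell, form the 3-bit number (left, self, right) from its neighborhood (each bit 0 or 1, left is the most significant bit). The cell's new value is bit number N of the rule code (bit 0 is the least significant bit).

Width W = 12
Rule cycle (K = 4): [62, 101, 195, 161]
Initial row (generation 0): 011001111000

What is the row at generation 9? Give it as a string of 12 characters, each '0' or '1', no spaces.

Answer: 110001111111

Derivation:
Gen 0: 011001111000
Gen 1 (rule 62): 110111000100
Gen 2 (rule 101): 011001010101
Gen 3 (rule 195): 101010000000
Gen 4 (rule 161): 010100111111
Gen 5 (rule 62): 111111100000
Gen 6 (rule 101): 000000101111
Gen 7 (rule 195): 111111000111
Gen 8 (rule 161): 011110010010
Gen 9 (rule 62): 110001111111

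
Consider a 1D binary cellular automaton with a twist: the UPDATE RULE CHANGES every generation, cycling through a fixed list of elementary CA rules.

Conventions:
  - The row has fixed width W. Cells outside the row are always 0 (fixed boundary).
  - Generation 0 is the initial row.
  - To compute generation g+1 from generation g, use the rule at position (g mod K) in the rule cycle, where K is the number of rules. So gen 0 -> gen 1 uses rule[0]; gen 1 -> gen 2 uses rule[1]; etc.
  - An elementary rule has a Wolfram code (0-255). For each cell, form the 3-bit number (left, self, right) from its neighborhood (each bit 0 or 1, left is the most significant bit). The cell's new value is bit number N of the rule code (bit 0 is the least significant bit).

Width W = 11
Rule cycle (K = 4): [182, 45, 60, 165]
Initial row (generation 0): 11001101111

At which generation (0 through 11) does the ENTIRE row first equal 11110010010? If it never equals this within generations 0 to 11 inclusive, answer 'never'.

Gen 0: 11001101111
Gen 1 (rule 182): 00110010110
Gen 2 (rule 45): 10100011100
Gen 3 (rule 60): 11110010010
Gen 4 (rule 165): 01100010010
Gen 5 (rule 182): 10010111111
Gen 6 (rule 45): 10011100000
Gen 7 (rule 60): 11010010000
Gen 8 (rule 165): 00110010111
Gen 9 (rule 182): 01001111010
Gen 10 (rule 45): 01001000110
Gen 11 (rule 60): 01101100101

Answer: 3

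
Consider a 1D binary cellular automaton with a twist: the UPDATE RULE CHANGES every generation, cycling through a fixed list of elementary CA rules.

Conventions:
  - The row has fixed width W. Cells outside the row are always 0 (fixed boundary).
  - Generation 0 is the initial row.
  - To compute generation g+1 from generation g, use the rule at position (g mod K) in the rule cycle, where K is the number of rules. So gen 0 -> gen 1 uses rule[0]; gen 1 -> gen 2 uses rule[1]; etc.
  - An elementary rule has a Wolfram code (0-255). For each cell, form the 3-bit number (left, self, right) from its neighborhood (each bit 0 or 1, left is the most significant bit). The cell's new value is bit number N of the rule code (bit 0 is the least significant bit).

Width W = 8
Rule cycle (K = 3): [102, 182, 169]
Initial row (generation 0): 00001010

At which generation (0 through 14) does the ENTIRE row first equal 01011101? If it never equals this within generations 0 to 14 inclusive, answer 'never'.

Gen 0: 00001010
Gen 1 (rule 102): 00011110
Gen 2 (rule 182): 00101101
Gen 3 (rule 169): 10011010
Gen 4 (rule 102): 10101110
Gen 5 (rule 182): 11110101
Gen 6 (rule 169): 11101010
Gen 7 (rule 102): 00111110
Gen 8 (rule 182): 01011101
Gen 9 (rule 169): 00111010
Gen 10 (rule 102): 01001110
Gen 11 (rule 182): 11110101
Gen 12 (rule 169): 11101010
Gen 13 (rule 102): 00111110
Gen 14 (rule 182): 01011101

Answer: 8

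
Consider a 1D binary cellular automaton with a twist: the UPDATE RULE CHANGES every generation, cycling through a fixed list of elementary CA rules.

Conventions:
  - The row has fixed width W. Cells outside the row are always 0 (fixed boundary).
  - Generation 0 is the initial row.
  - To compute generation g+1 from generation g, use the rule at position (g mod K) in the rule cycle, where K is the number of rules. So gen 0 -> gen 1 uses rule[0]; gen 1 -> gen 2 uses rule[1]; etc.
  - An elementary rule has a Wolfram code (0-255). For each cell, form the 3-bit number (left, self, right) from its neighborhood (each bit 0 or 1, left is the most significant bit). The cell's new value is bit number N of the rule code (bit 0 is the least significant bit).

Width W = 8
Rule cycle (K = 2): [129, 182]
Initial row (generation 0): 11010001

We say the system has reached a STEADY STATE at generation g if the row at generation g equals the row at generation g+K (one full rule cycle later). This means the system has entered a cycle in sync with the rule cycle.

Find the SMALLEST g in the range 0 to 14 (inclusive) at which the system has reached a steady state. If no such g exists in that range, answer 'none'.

Gen 0: 11010001
Gen 1 (rule 129): 00000100
Gen 2 (rule 182): 00001110
Gen 3 (rule 129): 11100100
Gen 4 (rule 182): 01011110
Gen 5 (rule 129): 00001100
Gen 6 (rule 182): 00010010
Gen 7 (rule 129): 11000000
Gen 8 (rule 182): 00100000
Gen 9 (rule 129): 10001111
Gen 10 (rule 182): 11010110
Gen 11 (rule 129): 00000000
Gen 12 (rule 182): 00000000
Gen 13 (rule 129): 11111111
Gen 14 (rule 182): 01111110
Gen 15 (rule 129): 00111100
Gen 16 (rule 182): 01011010

Answer: none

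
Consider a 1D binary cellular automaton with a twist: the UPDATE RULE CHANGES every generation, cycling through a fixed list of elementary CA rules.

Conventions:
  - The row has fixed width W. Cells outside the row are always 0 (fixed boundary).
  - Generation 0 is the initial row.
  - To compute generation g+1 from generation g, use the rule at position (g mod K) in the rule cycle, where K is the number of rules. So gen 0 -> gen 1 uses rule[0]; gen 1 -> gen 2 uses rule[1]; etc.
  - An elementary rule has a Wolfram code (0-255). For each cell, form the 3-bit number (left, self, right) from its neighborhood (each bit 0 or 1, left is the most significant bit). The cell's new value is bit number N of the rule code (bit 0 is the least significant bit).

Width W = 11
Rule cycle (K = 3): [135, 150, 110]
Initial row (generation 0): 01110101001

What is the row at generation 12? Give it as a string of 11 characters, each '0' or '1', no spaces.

Answer: 10011111111

Derivation:
Gen 0: 01110101001
Gen 1 (rule 135): 10100101011
Gen 2 (rule 150): 10111101000
Gen 3 (rule 110): 11100111000
Gen 4 (rule 135): 01001010011
Gen 5 (rule 150): 11111011100
Gen 6 (rule 110): 10001110100
Gen 7 (rule 135): 10110100101
Gen 8 (rule 150): 10000111101
Gen 9 (rule 110): 10001100111
Gen 10 (rule 135): 10110001010
Gen 11 (rule 150): 10001011011
Gen 12 (rule 110): 10011111111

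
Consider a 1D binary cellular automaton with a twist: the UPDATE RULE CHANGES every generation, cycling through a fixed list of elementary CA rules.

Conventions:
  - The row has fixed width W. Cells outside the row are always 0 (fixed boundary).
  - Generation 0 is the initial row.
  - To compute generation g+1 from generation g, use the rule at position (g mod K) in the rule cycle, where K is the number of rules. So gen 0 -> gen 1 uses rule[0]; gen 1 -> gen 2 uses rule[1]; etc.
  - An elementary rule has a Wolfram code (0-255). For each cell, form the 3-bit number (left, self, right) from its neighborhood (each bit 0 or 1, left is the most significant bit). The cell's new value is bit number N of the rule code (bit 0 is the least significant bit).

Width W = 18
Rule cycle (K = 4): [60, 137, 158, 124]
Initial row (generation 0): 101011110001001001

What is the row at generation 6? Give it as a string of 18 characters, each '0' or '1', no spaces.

Gen 0: 101011110001001001
Gen 1 (rule 60): 111110001001101101
Gen 2 (rule 137): 111100100001001000
Gen 3 (rule 158): 111011110011111100
Gen 4 (rule 124): 101110011010000110
Gen 5 (rule 60): 111001010111000101
Gen 6 (rule 137): 110000000110010000

Answer: 110000000110010000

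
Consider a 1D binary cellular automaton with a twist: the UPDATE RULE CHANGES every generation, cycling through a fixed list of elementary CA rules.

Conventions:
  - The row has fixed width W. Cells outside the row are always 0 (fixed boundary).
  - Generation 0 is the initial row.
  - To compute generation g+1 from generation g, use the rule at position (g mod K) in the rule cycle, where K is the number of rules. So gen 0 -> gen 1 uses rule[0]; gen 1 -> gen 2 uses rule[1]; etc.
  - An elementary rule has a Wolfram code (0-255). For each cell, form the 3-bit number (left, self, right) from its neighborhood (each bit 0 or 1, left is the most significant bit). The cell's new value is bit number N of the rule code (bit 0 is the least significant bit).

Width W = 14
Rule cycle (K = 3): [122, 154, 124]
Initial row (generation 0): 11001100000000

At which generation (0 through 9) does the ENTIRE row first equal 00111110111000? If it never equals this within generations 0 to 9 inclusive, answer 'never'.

Answer: never

Derivation:
Gen 0: 11001100000000
Gen 1 (rule 122): 11111110000000
Gen 2 (rule 154): 11111101000000
Gen 3 (rule 124): 10000111100000
Gen 4 (rule 122): 01001100110000
Gen 5 (rule 154): 10111011101000
Gen 6 (rule 124): 11101110111100
Gen 7 (rule 122): 10111011100110
Gen 8 (rule 154): 00110011011101
Gen 9 (rule 124): 00111011110111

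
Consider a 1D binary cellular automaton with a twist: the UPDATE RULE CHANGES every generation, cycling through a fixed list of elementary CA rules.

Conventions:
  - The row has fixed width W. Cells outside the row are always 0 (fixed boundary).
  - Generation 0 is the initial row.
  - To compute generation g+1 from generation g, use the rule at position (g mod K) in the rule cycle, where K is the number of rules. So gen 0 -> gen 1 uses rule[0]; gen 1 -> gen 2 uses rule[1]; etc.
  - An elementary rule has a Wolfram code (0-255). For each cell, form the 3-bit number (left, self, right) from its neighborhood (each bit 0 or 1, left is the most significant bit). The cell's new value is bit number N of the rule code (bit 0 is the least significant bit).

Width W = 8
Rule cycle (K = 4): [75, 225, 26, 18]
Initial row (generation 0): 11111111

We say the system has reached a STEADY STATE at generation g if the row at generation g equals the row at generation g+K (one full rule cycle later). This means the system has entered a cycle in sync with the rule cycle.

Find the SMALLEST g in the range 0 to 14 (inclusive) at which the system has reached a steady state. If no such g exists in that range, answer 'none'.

Answer: none

Derivation:
Gen 0: 11111111
Gen 1 (rule 75): 10000001
Gen 2 (rule 225): 00111100
Gen 3 (rule 26): 01100010
Gen 4 (rule 18): 10010101
Gen 5 (rule 75): 00100000
Gen 6 (rule 225): 10001111
Gen 7 (rule 26): 01011000
Gen 8 (rule 18): 10000100
Gen 9 (rule 75): 00111001
Gen 10 (rule 225): 10011000
Gen 11 (rule 26): 01110100
Gen 12 (rule 18): 10000010
Gen 13 (rule 75): 00111100
Gen 14 (rule 225): 10011101
Gen 15 (rule 26): 01110000
Gen 16 (rule 18): 10001000
Gen 17 (rule 75): 00110011
Gen 18 (rule 225): 10010001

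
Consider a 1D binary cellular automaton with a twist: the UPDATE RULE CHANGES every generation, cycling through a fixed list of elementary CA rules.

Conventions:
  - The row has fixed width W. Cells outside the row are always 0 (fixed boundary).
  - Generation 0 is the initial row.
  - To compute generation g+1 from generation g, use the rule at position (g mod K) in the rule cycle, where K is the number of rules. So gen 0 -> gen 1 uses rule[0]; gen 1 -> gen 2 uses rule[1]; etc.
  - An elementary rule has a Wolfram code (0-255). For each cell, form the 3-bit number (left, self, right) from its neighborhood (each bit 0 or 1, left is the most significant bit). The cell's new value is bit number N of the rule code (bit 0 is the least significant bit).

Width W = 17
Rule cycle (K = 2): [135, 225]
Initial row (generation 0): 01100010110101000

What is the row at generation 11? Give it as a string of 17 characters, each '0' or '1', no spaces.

Gen 0: 01100010110101000
Gen 1 (rule 135): 10001110000101011
Gen 2 (rule 225): 00100110110010101
Gen 3 (rule 135): 11101000000110101
Gen 4 (rule 225): 01110011110011010
Gen 5 (rule 135): 10100101100100010
Gen 6 (rule 225): 01000010100001000
Gen 7 (rule 135): 11011110101111011
Gen 8 (rule 225): 01101111010111101
Gen 9 (rule 135): 10000110010011001
Gen 10 (rule 225): 00110010000001000
Gen 11 (rule 135): 11000110111111011

Answer: 11000110111111011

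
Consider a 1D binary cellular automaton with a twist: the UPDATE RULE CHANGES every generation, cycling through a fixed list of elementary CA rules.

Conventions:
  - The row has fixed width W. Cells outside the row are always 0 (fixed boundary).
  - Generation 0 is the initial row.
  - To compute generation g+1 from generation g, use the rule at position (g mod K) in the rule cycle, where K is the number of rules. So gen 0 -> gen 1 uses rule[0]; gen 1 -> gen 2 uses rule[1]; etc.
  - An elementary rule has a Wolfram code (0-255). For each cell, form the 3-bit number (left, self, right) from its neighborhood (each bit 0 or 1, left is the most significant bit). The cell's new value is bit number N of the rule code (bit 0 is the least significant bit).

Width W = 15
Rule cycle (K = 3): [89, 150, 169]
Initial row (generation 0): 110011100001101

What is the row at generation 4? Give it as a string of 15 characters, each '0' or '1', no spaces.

Answer: 111111001011111

Derivation:
Gen 0: 110011100001101
Gen 1 (rule 89): 111010111101100
Gen 2 (rule 150): 010010011000010
Gen 3 (rule 169): 000000010011000
Gen 4 (rule 89): 111111001011111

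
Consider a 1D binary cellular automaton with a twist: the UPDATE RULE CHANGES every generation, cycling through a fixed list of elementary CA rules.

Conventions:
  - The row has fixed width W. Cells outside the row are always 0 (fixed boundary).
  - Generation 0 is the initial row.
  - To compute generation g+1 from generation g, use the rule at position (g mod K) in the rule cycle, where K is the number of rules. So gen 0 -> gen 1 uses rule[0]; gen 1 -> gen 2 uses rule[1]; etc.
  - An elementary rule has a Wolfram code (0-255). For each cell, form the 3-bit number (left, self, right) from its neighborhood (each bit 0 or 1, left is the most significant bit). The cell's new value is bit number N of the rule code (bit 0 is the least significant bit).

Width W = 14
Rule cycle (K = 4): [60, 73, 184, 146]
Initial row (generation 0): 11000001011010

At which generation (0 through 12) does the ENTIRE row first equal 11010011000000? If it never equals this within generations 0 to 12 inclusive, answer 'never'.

Answer: never

Derivation:
Gen 0: 11000001011010
Gen 1 (rule 60): 10100001110111
Gen 2 (rule 73): 00001101010101
Gen 3 (rule 184): 00001010101010
Gen 4 (rule 146): 00010000000001
Gen 5 (rule 60): 00011000000001
Gen 6 (rule 73): 11011011111100
Gen 7 (rule 184): 10110111111010
Gen 8 (rule 146): 00000011110001
Gen 9 (rule 60): 00000010001001
Gen 10 (rule 73): 11111000100000
Gen 11 (rule 184): 11110100010000
Gen 12 (rule 146): 01100010101000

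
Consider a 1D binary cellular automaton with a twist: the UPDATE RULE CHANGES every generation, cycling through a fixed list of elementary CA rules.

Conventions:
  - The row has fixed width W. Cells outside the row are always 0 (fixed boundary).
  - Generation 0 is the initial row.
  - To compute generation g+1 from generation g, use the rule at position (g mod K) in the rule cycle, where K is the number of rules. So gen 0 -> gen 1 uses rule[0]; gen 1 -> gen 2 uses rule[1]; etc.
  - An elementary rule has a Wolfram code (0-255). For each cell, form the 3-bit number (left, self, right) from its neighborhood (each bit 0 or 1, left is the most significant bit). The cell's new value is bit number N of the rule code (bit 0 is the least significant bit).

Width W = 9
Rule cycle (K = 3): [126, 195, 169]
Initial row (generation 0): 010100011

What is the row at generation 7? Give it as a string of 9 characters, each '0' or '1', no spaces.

Gen 0: 010100011
Gen 1 (rule 126): 111110111
Gen 2 (rule 195): 011110011
Gen 3 (rule 169): 011100010
Gen 4 (rule 126): 110110111
Gen 5 (rule 195): 010010011
Gen 6 (rule 169): 000000010
Gen 7 (rule 126): 000000111

Answer: 000000111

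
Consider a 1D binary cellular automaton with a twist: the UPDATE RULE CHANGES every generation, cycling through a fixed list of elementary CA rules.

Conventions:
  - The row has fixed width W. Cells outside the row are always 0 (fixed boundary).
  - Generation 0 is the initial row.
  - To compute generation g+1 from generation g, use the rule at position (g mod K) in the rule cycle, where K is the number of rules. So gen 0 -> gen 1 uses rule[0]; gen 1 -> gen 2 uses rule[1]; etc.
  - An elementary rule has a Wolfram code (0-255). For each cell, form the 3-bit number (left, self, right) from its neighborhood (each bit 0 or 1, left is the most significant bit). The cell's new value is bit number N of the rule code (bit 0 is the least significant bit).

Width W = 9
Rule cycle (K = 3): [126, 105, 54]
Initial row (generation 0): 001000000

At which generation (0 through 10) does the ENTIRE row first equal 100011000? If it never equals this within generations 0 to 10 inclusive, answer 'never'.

Gen 0: 001000000
Gen 1 (rule 126): 011100000
Gen 2 (rule 105): 010101111
Gen 3 (rule 54): 111110000
Gen 4 (rule 126): 100011000
Gen 5 (rule 105): 001011011
Gen 6 (rule 54): 011100100
Gen 7 (rule 126): 110111110
Gen 8 (rule 105): 111100010
Gen 9 (rule 54): 000010111
Gen 10 (rule 126): 000111101

Answer: 4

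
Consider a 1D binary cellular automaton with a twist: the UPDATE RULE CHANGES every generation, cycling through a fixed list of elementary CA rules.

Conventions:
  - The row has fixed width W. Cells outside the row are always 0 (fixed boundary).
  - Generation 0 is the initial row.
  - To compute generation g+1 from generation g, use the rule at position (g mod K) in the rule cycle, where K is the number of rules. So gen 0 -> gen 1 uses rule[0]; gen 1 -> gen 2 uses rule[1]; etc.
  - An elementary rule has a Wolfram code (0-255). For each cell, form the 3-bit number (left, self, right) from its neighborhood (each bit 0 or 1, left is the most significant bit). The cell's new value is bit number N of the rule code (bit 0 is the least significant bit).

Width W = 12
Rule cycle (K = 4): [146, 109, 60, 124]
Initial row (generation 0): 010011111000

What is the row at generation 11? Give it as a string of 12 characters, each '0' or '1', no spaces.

Answer: 010000111100

Derivation:
Gen 0: 010011111000
Gen 1 (rule 146): 101101110100
Gen 2 (rule 109): 111111011101
Gen 3 (rule 60): 100000110011
Gen 4 (rule 124): 110000111011
Gen 5 (rule 146): 001001010000
Gen 6 (rule 109): 101001110111
Gen 7 (rule 60): 111101001100
Gen 8 (rule 124): 100111101110
Gen 9 (rule 146): 011011000101
Gen 10 (rule 109): 011111010111
Gen 11 (rule 60): 010000111100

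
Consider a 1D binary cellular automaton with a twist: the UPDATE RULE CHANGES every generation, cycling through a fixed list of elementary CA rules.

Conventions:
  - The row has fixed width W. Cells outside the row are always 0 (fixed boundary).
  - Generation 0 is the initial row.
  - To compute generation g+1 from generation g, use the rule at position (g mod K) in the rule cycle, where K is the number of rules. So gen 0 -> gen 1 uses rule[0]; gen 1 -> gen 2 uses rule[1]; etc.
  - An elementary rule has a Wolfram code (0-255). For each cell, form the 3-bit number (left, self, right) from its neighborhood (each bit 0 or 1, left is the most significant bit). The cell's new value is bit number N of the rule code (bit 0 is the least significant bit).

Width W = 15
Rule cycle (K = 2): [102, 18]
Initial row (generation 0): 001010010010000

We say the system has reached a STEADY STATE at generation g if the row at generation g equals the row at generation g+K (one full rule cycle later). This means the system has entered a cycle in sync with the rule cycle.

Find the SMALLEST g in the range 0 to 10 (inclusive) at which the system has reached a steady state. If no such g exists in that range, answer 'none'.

Gen 0: 001010010010000
Gen 1 (rule 102): 011110110110000
Gen 2 (rule 18): 100000000001000
Gen 3 (rule 102): 100000000011000
Gen 4 (rule 18): 010000000100100
Gen 5 (rule 102): 110000001101100
Gen 6 (rule 18): 001000010000010
Gen 7 (rule 102): 011000110000110
Gen 8 (rule 18): 100101001001001
Gen 9 (rule 102): 101111011011011
Gen 10 (rule 18): 000000000000000
Gen 11 (rule 102): 000000000000000
Gen 12 (rule 18): 000000000000000

Answer: 10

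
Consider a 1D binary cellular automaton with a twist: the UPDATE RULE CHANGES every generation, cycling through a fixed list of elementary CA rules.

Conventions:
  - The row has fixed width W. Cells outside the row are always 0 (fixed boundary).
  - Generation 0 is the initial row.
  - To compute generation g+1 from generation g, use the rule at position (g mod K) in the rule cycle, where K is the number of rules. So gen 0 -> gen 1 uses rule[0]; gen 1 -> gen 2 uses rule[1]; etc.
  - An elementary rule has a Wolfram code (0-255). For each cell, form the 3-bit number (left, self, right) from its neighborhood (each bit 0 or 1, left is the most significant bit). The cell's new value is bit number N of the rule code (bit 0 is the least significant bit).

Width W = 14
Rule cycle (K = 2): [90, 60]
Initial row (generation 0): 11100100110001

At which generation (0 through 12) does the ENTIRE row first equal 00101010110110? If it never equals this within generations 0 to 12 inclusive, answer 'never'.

Gen 0: 11100100110001
Gen 1 (rule 90): 10111011111010
Gen 2 (rule 60): 11100110000111
Gen 3 (rule 90): 10111111001101
Gen 4 (rule 60): 11100000101011
Gen 5 (rule 90): 10110001000011
Gen 6 (rule 60): 11101001100010
Gen 7 (rule 90): 10100111110101
Gen 8 (rule 60): 11110100001111
Gen 9 (rule 90): 10010010011001
Gen 10 (rule 60): 11011011010101
Gen 11 (rule 90): 11011011000000
Gen 12 (rule 60): 10110110100000

Answer: never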